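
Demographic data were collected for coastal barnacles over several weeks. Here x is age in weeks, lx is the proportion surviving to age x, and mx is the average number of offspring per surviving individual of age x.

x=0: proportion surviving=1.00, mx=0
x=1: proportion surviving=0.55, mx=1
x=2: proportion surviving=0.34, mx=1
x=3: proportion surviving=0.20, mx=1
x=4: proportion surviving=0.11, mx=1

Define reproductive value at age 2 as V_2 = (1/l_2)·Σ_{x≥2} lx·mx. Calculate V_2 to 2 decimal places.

lx·mx for x ≥ 2: 0.34, 0.2, 0.11 → sum = 0.65
V_2 = 0.65 / l_2 = 0.65 / 0.34 = 1.911765… → 1.91

1.91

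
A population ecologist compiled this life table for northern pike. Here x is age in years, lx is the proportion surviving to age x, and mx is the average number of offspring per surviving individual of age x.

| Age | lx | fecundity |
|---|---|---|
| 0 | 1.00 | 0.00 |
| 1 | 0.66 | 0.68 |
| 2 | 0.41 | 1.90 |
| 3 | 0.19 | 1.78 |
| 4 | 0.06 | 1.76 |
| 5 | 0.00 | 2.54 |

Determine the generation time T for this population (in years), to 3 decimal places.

lx·mx: 0, 0.4488, 0.779, 0.3382, 0.1056, 0 → R0 = 1.6716
x·lx·mx: 0, 0.4488, 1.558, 1.0146, 0.4224, 0 → Σ = 3.4438
T = 3.4438 / 1.6716 = 2.060182… → 2.060

2.060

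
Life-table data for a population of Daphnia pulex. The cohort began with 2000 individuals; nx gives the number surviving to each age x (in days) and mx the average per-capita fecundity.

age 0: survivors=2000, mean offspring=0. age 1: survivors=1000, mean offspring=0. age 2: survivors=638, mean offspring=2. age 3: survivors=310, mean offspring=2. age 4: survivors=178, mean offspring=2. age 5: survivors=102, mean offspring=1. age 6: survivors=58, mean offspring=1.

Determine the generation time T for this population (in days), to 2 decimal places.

2.78

lx = nx/n0 = nx/2000: 1, 0.5, 0.319, 0.155, 0.089, 0.051, 0.029
lx·mx: 0, 0, 0.638, 0.31, 0.178, 0.051, 0.029 → R0 = 1.206
x·lx·mx: 0, 0, 1.276, 0.93, 0.712, 0.255, 0.174 → Σ = 3.347
T = 3.347 / 1.206 = 2.77529… → 2.78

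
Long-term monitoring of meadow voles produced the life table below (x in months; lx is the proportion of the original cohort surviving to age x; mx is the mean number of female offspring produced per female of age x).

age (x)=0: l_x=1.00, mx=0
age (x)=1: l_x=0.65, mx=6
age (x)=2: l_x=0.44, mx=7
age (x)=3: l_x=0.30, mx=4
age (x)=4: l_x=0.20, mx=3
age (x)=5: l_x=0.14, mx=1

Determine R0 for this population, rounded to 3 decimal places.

lx·mx by age: 0, 3.9, 3.08, 1.2, 0.6, 0.14
R0 = Σ lx·mx = 8.92 → 8.920

8.920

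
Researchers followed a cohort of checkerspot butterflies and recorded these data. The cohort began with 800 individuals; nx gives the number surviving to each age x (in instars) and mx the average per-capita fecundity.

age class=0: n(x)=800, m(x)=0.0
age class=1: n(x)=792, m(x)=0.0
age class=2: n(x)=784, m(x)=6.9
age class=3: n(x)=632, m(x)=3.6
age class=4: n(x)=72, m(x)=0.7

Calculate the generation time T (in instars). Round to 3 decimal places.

2.307

lx = nx/n0 = nx/800: 1, 0.99, 0.98, 0.79, 0.09
lx·mx: 0, 0, 6.762, 2.844, 0.063 → R0 = 9.669
x·lx·mx: 0, 0, 13.524, 8.532, 0.252 → Σ = 22.308
T = 22.308 / 9.669 = 2.307167… → 2.307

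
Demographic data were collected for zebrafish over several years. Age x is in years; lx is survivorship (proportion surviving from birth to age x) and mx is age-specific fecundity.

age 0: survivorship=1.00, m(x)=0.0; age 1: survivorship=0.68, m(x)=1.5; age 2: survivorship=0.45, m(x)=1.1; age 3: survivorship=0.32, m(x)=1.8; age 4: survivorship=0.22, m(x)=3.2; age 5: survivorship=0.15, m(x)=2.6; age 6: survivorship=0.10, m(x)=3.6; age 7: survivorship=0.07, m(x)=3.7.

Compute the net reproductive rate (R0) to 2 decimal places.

lx·mx by age: 0, 1.02, 0.495, 0.576, 0.704, 0.39, 0.36, 0.259
R0 = Σ lx·mx = 3.804 → 3.80

3.80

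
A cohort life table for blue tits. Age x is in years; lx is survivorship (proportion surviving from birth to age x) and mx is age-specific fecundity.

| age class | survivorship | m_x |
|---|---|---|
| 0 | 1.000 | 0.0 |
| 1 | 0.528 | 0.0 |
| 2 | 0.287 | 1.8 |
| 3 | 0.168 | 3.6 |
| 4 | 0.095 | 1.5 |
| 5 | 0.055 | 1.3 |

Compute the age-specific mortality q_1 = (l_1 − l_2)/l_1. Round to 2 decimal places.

q_1 = (l_1 − l_2) / l_1 = (0.528 − 0.287) / 0.528
     = 0.241 / 0.528 = 0.456439… → 0.46

0.46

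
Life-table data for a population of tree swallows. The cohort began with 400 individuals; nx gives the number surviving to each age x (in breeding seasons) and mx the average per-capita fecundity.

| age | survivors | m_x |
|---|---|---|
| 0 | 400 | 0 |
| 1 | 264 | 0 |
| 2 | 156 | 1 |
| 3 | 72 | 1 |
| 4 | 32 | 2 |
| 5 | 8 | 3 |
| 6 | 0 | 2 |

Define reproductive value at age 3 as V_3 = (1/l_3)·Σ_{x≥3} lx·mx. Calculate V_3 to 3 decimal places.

lx = nx/n0 = nx/400: 1, 0.66, 0.39, 0.18, 0.08, 0.02, 0
lx·mx for x ≥ 3: 0.18, 0.16, 0.06, 0 → sum = 0.4
V_3 = 0.4 / l_3 = 0.4 / 0.18 = 2.222222… → 2.222

2.222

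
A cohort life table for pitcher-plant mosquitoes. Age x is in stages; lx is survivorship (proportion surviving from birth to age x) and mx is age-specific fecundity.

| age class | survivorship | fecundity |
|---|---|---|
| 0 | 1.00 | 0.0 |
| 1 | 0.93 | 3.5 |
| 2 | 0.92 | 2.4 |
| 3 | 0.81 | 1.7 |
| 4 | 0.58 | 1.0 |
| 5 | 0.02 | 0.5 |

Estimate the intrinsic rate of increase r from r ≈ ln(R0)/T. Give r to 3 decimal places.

R0 = Σ lx·mx = 0 + 3.255 + 2.208 + 1.377 + 0.58 + 0.01 = 7.43
Σ x·lx·mx = 14.172; T = 14.172/7.43 = 1.9074…
r ≈ ln(R0)/T = ln(7.43)/1.9074… = 1.05144… → 1.051

1.051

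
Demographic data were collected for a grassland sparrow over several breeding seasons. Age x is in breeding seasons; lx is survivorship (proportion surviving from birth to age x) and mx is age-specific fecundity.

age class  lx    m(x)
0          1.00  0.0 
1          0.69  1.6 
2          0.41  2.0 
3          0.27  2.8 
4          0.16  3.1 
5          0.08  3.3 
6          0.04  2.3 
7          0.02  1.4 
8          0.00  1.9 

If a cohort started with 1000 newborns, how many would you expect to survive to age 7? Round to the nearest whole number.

Expected survivors = N0 · l_7 = 1000 × 0.02 = 20 → 20

20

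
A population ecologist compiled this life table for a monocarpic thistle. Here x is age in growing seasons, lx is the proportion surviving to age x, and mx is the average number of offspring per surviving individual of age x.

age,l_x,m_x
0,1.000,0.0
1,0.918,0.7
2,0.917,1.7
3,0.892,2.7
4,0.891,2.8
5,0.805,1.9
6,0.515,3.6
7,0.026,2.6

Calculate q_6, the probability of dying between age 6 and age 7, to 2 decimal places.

0.95

q_6 = (l_6 − l_7) / l_6 = (0.515 − 0.026) / 0.515
     = 0.489 / 0.515 = 0.949515… → 0.95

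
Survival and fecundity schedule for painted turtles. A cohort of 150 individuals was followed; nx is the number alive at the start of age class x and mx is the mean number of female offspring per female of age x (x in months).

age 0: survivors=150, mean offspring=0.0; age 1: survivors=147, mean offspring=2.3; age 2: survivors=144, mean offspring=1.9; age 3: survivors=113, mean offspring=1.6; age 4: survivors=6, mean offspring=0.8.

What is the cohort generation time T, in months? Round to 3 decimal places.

lx = nx/n0 = nx/150: 1, 0.98, 0.96, 0.75333…, 0.04
lx·mx: 0, 2.254, 1.824, 1.205333…, 0.032 → R0 = 5.315333…
x·lx·mx: 0, 2.254, 3.648, 3.616…, 0.128 → Σ = 9.646…
T = 9.646… / 5.315333… = 1.81475… → 1.815

1.815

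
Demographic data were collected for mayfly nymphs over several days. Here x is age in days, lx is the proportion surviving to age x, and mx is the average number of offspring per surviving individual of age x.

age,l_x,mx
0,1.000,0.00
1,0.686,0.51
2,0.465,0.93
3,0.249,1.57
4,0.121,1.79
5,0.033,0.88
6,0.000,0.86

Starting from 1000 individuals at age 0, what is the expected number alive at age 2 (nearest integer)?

465

Expected survivors = N0 · l_2 = 1000 × 0.465 = 465 → 465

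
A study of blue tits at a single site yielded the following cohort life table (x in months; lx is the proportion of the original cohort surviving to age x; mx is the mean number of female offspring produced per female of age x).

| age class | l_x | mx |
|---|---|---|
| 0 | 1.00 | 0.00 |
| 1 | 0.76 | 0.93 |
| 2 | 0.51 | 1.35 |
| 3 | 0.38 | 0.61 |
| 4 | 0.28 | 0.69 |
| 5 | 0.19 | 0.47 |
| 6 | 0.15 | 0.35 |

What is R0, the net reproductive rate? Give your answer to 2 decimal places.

lx·mx by age: 0, 0.7068, 0.6885, 0.2318, 0.1932, 0.0893, 0.0525
R0 = Σ lx·mx = 1.9621 → 1.96

1.96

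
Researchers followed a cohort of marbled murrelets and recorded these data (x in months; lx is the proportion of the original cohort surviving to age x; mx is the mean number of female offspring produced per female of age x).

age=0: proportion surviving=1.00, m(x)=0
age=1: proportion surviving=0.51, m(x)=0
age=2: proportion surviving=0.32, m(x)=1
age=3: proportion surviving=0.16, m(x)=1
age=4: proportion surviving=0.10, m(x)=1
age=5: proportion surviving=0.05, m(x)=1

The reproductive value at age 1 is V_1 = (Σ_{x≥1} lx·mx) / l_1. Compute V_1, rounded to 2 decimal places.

lx·mx for x ≥ 1: 0, 0.32, 0.16, 0.1, 0.05 → sum = 0.63
V_1 = 0.63 / l_1 = 0.63 / 0.51 = 1.235294… → 1.24

1.24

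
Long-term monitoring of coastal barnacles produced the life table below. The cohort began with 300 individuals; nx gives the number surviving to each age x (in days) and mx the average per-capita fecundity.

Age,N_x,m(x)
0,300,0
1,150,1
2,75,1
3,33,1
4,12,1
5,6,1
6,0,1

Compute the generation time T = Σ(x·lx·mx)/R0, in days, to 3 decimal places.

1.728

lx = nx/n0 = nx/300: 1, 0.5, 0.25, 0.11, 0.04, 0.02, 0
lx·mx: 0, 0.5, 0.25, 0.11, 0.04, 0.02, 0 → R0 = 0.92
x·lx·mx: 0, 0.5, 0.5, 0.33, 0.16, 0.1, 0 → Σ = 1.59
T = 1.59 / 0.92 = 1.728261… → 1.728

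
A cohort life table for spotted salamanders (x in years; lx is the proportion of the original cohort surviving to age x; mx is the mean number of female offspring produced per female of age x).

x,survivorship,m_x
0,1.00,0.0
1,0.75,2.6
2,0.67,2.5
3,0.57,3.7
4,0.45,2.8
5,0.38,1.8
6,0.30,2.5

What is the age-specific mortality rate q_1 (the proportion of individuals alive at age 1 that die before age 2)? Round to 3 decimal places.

0.107

q_1 = (l_1 − l_2) / l_1 = (0.75 − 0.67) / 0.75
     = 0.08 / 0.75 = 0.106667… → 0.107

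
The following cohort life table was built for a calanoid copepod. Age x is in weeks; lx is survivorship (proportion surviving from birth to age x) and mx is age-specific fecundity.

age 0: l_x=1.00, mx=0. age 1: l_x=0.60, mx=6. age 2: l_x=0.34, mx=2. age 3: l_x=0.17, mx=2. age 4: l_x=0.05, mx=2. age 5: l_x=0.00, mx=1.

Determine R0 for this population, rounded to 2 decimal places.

lx·mx by age: 0, 3.6, 0.68, 0.34, 0.1, 0
R0 = Σ lx·mx = 4.72 → 4.72

4.72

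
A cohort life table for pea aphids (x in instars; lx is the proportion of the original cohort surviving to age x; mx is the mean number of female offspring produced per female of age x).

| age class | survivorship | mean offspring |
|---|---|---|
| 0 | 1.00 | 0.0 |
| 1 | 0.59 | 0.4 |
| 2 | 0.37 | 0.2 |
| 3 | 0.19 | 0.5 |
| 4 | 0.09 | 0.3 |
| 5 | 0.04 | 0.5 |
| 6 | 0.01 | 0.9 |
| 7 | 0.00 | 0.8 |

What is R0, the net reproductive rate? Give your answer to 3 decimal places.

lx·mx by age: 0, 0.236, 0.074, 0.095, 0.027, 0.02, 0.009, 0
R0 = Σ lx·mx = 0.461 → 0.461

0.461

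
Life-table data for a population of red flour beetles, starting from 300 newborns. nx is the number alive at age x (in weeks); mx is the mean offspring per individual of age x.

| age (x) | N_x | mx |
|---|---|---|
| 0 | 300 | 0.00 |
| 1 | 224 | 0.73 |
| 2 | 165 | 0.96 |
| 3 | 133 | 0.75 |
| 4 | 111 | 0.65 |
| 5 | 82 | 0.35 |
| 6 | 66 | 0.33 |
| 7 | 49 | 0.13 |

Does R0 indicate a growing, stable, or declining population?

growing

lx = nx/n0 = nx/300: 1, 0.74667…, 0.55, 0.44333…, 0.37, 0.27333…, 0.22, 0.16333…
R0 = Σ lx·mx = 0 + 0.545067… + 0.528 + 0.3325… + 0.2405 + 0.095667… + 0.0726 + 0.021233… = 1.835567…
R0 > 1, so the population is growing.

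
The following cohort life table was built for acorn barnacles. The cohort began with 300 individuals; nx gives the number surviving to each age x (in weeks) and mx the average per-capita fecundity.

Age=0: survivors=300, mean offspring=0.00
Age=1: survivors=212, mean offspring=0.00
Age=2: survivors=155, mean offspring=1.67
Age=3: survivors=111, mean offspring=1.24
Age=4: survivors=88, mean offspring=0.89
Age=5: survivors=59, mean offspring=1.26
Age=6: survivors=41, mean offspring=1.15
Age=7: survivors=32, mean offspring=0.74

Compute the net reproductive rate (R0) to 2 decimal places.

2.07

lx = nx/n0 = nx/300: 1, 0.70667…, 0.51667…, 0.37, 0.29333…, 0.19667…, 0.13667…, 0.10667…
lx·mx by age: 0, 0, 0.862833…, 0.4588, 0.261067…, 0.2478…, 0.157167…, 0.078933…
R0 = Σ lx·mx = 2.0666… → 2.07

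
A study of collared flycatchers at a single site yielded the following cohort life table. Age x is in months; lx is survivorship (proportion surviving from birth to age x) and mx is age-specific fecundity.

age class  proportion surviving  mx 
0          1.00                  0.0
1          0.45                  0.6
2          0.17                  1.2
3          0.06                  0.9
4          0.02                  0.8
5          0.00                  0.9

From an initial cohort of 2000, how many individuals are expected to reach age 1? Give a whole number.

900

Expected survivors = N0 · l_1 = 2000 × 0.45 = 900 → 900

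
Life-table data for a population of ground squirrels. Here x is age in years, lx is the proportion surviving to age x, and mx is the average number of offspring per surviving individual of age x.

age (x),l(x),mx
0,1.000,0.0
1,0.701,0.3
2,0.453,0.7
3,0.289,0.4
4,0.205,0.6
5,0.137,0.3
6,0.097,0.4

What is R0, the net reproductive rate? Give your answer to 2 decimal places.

0.85

lx·mx by age: 0, 0.2103, 0.3171, 0.1156, 0.123, 0.0411, 0.0388
R0 = Σ lx·mx = 0.8459 → 0.85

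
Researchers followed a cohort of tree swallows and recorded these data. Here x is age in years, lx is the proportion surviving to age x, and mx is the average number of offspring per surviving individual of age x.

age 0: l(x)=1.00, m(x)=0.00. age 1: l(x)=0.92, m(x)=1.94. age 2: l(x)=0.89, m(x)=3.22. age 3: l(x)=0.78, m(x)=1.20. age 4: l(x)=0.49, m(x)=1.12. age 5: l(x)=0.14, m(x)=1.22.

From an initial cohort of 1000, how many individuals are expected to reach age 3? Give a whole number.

780

Expected survivors = N0 · l_3 = 1000 × 0.78 = 780 → 780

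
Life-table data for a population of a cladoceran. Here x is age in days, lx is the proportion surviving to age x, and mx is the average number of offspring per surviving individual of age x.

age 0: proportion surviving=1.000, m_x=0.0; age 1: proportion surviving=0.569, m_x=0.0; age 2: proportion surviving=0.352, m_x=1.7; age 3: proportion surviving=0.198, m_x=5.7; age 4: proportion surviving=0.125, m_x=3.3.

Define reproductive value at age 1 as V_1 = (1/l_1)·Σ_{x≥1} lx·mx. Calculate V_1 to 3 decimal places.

3.760

lx·mx for x ≥ 1: 0, 0.5984, 1.1286, 0.4125 → sum = 2.1395
V_1 = 2.1395 / l_1 = 2.1395 / 0.569 = 3.760105… → 3.760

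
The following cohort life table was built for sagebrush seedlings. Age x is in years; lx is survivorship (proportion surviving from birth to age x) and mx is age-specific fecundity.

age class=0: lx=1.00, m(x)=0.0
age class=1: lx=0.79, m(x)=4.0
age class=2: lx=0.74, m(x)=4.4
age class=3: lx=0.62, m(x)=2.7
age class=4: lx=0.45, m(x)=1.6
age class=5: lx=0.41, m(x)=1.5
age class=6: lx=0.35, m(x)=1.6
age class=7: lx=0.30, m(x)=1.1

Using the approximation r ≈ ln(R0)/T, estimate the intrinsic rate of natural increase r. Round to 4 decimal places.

R0 = Σ lx·mx = 0 + 3.16 + 3.256 + 1.674 + 0.72 + 0.615 + 0.56 + 0.33 = 10.315
Σ x·lx·mx = 26.319; T = 26.319/10.315 = 2.55153…
r ≈ ln(R0)/T = ln(10.315)/2.55153… = 0.914589… → 0.9146

0.9146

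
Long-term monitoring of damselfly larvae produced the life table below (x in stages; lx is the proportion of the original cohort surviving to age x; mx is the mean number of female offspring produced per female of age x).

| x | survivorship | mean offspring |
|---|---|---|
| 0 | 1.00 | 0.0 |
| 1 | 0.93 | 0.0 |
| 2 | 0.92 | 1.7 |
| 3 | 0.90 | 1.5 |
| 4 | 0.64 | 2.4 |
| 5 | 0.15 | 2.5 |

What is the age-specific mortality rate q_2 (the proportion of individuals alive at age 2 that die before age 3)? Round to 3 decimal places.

q_2 = (l_2 − l_3) / l_2 = (0.92 − 0.9) / 0.92
     = 0.02 / 0.92 = 0.021739… → 0.022

0.022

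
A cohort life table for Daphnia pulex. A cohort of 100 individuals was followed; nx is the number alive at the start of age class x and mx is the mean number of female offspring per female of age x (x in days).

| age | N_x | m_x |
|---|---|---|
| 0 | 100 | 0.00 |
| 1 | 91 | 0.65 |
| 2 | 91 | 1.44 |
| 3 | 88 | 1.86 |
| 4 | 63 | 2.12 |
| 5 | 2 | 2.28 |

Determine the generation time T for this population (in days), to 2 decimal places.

2.78

lx = nx/n0 = nx/100: 1, 0.91, 0.91, 0.88, 0.63, 0.02
lx·mx: 0, 0.5915, 1.3104, 1.6368, 1.3356, 0.0456 → R0 = 4.9199
x·lx·mx: 0, 0.5915, 2.6208, 4.9104, 5.3424, 0.228 → Σ = 13.6931
T = 13.6931 / 4.9199 = 2.783207… → 2.78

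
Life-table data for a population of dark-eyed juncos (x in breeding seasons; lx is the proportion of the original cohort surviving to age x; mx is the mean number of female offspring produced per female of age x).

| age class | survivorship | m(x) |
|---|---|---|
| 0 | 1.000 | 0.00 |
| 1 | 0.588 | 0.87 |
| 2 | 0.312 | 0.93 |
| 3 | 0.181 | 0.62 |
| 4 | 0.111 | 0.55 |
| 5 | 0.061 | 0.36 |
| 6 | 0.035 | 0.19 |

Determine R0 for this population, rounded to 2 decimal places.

lx·mx by age: 0, 0.51156, 0.29016, 0.11222, 0.06105, 0.02196, 0.00665
R0 = Σ lx·mx = 1.0036 → 1.00

1.00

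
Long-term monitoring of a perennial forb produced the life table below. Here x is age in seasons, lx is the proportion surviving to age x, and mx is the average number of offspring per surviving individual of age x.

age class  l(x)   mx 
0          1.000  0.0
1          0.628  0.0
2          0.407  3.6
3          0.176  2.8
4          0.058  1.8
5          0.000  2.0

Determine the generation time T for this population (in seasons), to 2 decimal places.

2.34

lx·mx: 0, 0, 1.4652, 0.4928, 0.1044, 0 → R0 = 2.0624
x·lx·mx: 0, 0, 2.9304, 1.4784, 0.4176, 0 → Σ = 4.8264
T = 4.8264 / 2.0624 = 2.340186… → 2.34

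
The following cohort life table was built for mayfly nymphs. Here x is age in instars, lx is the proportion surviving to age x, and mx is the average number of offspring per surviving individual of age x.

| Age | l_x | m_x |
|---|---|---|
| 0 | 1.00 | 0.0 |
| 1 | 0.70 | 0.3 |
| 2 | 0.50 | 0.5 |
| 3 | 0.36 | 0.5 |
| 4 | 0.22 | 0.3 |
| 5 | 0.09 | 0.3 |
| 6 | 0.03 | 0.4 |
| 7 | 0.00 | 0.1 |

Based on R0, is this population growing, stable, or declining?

declining

R0 = Σ lx·mx = 0 + 0.21 + 0.25 + 0.18 + 0.066 + 0.027 + 0.012 + 0 = 0.745
R0 < 1, so the population is declining.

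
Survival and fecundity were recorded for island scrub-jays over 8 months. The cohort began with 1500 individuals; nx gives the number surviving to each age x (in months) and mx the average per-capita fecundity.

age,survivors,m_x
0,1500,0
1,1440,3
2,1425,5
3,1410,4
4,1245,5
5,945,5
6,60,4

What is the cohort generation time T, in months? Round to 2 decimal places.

3.02

lx = nx/n0 = nx/1500: 1, 0.96, 0.95, 0.94, 0.83, 0.63, 0.04
lx·mx: 0, 2.88, 4.75, 3.76, 4.15, 3.15, 0.16 → R0 = 18.85
x·lx·mx: 0, 2.88, 9.5, 11.28, 16.6, 15.75, 0.96 → Σ = 56.97
T = 56.97 / 18.85 = 3.022281… → 3.02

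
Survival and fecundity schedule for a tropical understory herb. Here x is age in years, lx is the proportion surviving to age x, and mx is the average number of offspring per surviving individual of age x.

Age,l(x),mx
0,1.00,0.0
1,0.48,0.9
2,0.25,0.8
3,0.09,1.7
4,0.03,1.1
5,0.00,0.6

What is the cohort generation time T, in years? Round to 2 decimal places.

lx·mx: 0, 0.432, 0.2, 0.153, 0.033, 0 → R0 = 0.818
x·lx·mx: 0, 0.432, 0.4, 0.459, 0.132, 0 → Σ = 1.423
T = 1.423 / 0.818 = 1.739609… → 1.74

1.74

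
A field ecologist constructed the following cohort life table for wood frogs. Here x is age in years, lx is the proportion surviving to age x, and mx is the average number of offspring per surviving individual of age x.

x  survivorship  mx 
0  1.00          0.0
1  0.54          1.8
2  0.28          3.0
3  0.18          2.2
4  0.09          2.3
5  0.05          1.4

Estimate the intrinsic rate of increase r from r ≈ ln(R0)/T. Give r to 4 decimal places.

R0 = Σ lx·mx = 0 + 0.972 + 0.84 + 0.396 + 0.207 + 0.07 = 2.485
Σ x·lx·mx = 5.018; T = 5.018/2.485 = 2.01932…
r ≈ ln(R0)/T = ln(2.485)/2.01932… = 0.450783… → 0.4508

0.4508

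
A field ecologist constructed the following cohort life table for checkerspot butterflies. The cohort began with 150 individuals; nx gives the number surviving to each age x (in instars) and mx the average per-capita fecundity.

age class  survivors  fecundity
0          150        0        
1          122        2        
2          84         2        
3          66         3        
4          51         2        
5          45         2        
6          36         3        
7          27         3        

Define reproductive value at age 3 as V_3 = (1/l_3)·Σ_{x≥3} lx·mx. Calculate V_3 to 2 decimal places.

lx = nx/n0 = nx/150: 1, 0.81333…, 0.56, 0.44, 0.34, 0.3, 0.24, 0.18
lx·mx for x ≥ 3: 1.32, 0.68, 0.6, 0.72, 0.54 → sum = 3.86
V_3 = 3.86 / l_3 = 3.86 / 0.44 = 8.772727… → 8.77

8.77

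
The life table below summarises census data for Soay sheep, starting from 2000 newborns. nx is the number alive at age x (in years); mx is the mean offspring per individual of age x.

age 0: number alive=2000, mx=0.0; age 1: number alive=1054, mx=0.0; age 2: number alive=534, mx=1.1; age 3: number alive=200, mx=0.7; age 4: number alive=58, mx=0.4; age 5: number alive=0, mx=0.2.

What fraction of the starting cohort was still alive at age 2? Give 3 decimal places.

0.267

l_2 = n_2/n_0 = 534/2000 = 0.267 → 0.267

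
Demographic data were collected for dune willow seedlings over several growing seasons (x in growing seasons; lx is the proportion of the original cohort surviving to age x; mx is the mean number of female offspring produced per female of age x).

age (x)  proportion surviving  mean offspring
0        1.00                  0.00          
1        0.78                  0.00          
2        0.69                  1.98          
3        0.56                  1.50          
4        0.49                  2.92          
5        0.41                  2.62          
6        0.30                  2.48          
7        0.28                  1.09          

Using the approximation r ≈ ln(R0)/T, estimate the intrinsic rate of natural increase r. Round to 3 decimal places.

0.440

R0 = Σ lx·mx = 0 + 0 + 1.3662 + 0.84 + 1.4308 + 1.0742 + 0.744 + 0.3052 = 5.7604
Σ x·lx·mx = 22.947; T = 22.947/5.7604 = 3.98358…
r ≈ ln(R0)/T = ln(5.7604)/3.98358… = 0.43956… → 0.440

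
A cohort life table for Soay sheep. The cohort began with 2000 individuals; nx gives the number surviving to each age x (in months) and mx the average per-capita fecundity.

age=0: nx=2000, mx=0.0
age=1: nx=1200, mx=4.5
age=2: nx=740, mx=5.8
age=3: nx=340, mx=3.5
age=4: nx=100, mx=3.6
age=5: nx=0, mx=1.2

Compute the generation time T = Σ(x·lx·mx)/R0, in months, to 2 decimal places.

1.69

lx = nx/n0 = nx/2000: 1, 0.6, 0.37, 0.17, 0.05, 0
lx·mx: 0, 2.7, 2.146, 0.595, 0.18, 0 → R0 = 5.621
x·lx·mx: 0, 2.7, 4.292, 1.785, 0.72, 0 → Σ = 9.497
T = 9.497 / 5.621 = 1.689557… → 1.69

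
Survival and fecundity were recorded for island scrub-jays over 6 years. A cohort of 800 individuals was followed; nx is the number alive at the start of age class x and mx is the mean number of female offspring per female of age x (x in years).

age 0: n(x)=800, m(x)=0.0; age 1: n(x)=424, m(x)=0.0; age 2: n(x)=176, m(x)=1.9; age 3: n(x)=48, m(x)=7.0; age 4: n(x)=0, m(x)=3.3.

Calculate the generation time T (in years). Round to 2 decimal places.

2.50

lx = nx/n0 = nx/800: 1, 0.53, 0.22, 0.06, 0
lx·mx: 0, 0, 0.418, 0.42, 0 → R0 = 0.838
x·lx·mx: 0, 0, 0.836, 1.26, 0 → Σ = 2.096
T = 2.096 / 0.838 = 2.501193… → 2.50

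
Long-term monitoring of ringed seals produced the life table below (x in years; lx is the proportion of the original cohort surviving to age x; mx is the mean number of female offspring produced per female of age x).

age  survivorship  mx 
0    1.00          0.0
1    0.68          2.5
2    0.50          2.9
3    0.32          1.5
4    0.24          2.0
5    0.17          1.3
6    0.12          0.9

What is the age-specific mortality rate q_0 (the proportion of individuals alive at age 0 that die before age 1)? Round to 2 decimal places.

0.32

q_0 = (l_0 − l_1) / l_0 = (1 − 0.68) / 1
     = 0.32 / 1 = 0.32 → 0.32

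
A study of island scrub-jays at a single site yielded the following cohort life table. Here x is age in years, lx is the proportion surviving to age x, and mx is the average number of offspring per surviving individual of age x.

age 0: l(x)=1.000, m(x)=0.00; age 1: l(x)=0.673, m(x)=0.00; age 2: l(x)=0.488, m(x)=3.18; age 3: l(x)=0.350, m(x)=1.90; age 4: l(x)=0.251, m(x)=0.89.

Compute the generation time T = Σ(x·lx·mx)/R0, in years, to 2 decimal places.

2.46

lx·mx: 0, 0, 1.55184, 0.665, 0.22339 → R0 = 2.44023
x·lx·mx: 0, 0, 3.10368, 1.995, 0.89356 → Σ = 5.99224
T = 5.99224 / 2.44023 = 2.455605… → 2.46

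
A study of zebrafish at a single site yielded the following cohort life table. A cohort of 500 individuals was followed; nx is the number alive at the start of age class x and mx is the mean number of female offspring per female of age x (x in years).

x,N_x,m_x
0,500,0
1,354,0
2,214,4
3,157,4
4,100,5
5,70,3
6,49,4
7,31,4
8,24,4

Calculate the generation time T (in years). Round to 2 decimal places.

lx = nx/n0 = nx/500: 1, 0.708, 0.428, 0.314, 0.2, 0.14, 0.098, 0.062, 0.048
lx·mx: 0, 0, 1.712, 1.256, 1, 0.42, 0.392, 0.248, 0.192 → R0 = 5.22
x·lx·mx: 0, 0, 3.424, 3.768, 4, 2.1, 2.352, 1.736, 1.536 → Σ = 18.916
T = 18.916 / 5.22 = 3.623755… → 3.62

3.62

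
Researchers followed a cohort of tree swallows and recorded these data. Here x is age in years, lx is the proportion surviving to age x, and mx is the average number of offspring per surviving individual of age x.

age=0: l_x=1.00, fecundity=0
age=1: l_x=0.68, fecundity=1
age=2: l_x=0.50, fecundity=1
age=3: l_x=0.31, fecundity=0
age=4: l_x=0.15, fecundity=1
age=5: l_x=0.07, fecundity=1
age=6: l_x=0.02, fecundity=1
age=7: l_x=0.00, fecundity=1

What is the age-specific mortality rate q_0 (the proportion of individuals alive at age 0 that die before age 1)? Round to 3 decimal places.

0.320

q_0 = (l_0 − l_1) / l_0 = (1 − 0.68) / 1
     = 0.32 / 1 = 0.32 → 0.320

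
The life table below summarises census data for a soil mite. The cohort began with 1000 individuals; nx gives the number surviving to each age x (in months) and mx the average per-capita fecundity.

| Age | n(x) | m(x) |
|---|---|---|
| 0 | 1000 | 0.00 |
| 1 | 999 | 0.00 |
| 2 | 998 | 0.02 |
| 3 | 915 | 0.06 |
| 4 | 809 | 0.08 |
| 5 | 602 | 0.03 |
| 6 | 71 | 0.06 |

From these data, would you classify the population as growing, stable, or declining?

declining

lx = nx/n0 = nx/1000: 1, 0.999, 0.998, 0.915, 0.809, 0.602, 0.071
R0 = Σ lx·mx = 0 + 0 + 0.01996 + 0.0549 + 0.06472 + 0.01806 + 0.00426 = 0.1619
R0 < 1, so the population is declining.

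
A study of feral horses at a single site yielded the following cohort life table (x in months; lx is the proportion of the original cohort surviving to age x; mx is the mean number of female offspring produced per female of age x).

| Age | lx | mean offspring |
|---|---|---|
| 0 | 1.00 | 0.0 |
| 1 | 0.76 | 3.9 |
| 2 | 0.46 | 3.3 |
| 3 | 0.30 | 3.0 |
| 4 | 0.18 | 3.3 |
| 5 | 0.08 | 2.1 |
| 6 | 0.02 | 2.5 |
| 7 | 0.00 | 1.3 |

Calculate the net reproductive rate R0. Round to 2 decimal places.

6.19

lx·mx by age: 0, 2.964, 1.518, 0.9, 0.594, 0.168, 0.05, 0
R0 = Σ lx·mx = 6.194 → 6.19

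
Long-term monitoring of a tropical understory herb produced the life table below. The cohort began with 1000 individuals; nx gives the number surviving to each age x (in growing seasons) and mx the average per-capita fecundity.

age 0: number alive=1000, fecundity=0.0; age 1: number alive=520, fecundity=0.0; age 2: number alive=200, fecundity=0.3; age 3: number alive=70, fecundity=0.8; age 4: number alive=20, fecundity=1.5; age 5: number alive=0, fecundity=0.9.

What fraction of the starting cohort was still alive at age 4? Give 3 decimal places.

0.020

l_4 = n_4/n_0 = 20/1000 = 0.02 → 0.020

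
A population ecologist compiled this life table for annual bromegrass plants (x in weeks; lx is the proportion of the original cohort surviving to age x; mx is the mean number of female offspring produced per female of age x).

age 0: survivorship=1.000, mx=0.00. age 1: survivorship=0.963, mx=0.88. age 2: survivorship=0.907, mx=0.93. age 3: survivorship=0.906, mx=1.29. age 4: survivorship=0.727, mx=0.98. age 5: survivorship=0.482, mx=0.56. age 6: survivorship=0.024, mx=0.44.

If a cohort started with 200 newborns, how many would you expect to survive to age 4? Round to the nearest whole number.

145

Expected survivors = N0 · l_4 = 200 × 0.727 = 145.4 → 145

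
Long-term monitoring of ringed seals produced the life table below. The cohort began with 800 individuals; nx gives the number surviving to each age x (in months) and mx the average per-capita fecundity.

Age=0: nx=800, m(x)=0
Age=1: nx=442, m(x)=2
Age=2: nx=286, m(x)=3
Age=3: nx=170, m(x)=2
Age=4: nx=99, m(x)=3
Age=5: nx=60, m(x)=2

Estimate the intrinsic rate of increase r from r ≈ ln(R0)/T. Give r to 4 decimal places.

lx = nx/n0 = nx/800: 1, 0.5525, 0.3575, 0.2125, 0.12375, 0.075
R0 = Σ lx·mx = 0 + 1.105 + 1.0725 + 0.425 + 0.37125 + 0.15 = 3.12375
Σ x·lx·mx = 6.76; T = 6.76/3.12375 = 2.16407…
r ≈ ln(R0)/T = ln(3.12375)/2.16407… = 0.52634… → 0.5263

0.5263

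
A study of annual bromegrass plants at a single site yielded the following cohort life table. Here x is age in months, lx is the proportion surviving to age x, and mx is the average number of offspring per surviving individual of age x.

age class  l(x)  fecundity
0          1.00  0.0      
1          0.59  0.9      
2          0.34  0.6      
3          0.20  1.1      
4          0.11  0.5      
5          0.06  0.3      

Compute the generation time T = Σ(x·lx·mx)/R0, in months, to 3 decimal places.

lx·mx: 0, 0.531, 0.204, 0.22, 0.055, 0.018 → R0 = 1.028
x·lx·mx: 0, 0.531, 0.408, 0.66, 0.22, 0.09 → Σ = 1.909
T = 1.909 / 1.028 = 1.857004… → 1.857

1.857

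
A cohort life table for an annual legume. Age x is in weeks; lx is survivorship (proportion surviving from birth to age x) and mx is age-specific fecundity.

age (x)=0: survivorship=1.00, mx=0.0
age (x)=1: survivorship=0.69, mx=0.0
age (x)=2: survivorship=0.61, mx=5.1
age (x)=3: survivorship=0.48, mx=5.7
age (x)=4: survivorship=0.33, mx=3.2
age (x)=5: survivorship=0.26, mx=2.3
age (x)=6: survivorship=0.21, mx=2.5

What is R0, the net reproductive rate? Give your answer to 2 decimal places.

lx·mx by age: 0, 0, 3.111, 2.736, 1.056, 0.598, 0.525
R0 = Σ lx·mx = 8.026 → 8.03

8.03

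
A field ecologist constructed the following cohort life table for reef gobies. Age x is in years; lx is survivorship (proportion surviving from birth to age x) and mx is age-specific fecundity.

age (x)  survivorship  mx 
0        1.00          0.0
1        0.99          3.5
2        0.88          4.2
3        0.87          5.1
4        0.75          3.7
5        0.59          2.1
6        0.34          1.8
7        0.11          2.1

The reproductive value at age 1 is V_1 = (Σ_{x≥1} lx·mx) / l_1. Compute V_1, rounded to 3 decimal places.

lx·mx for x ≥ 1: 3.465, 3.696, 4.437, 2.775, 1.239, 0.612, 0.231 → sum = 16.455
V_1 = 16.455 / l_1 = 16.455 / 0.99 = 16.621212… → 16.621

16.621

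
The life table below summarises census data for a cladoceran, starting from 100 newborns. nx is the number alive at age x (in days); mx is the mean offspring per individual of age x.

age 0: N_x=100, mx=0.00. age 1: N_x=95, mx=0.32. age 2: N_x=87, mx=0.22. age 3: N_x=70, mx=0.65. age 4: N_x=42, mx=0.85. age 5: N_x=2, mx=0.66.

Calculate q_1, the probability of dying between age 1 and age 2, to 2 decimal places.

0.08

lx = nx/n0 = nx/100: 1, 0.95, 0.87, 0.7, 0.42, 0.02
q_1 = (l_1 − l_2) / l_1 = (0.95 − 0.87) / 0.95
     = 0.08 / 0.95 = 0.084211… → 0.08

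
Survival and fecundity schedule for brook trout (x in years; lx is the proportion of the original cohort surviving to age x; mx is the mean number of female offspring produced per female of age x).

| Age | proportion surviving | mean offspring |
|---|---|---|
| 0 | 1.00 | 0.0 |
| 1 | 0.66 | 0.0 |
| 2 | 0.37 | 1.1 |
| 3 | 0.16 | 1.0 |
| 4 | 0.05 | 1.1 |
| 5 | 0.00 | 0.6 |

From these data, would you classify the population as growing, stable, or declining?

declining

R0 = Σ lx·mx = 0 + 0 + 0.407 + 0.16 + 0.055 + 0 = 0.622
R0 < 1, so the population is declining.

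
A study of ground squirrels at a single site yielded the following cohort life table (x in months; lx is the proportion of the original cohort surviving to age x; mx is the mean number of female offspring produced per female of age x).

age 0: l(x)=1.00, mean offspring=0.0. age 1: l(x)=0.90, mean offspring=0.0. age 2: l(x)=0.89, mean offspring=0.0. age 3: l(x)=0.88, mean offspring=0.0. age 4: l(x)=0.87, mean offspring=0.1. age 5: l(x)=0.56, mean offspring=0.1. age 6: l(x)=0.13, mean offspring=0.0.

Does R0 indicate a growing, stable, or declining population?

R0 = Σ lx·mx = 0 + 0 + 0 + 0 + 0.087 + 0.056 + 0 = 0.143
R0 < 1, so the population is declining.

declining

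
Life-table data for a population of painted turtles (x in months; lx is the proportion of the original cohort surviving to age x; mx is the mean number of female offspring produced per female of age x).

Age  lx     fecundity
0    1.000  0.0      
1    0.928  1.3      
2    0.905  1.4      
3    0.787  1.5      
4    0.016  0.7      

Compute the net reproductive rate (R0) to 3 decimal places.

3.665

lx·mx by age: 0, 1.2064, 1.267, 1.1805, 0.0112
R0 = Σ lx·mx = 3.6651 → 3.665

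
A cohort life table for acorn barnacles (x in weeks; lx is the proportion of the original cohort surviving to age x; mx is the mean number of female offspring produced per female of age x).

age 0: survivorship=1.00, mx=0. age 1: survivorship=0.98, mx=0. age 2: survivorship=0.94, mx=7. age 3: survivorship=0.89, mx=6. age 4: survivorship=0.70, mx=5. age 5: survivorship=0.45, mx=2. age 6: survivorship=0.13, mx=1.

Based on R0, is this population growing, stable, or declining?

R0 = Σ lx·mx = 0 + 0 + 6.58 + 5.34 + 3.5 + 0.9 + 0.13 = 16.45
R0 > 1, so the population is growing.

growing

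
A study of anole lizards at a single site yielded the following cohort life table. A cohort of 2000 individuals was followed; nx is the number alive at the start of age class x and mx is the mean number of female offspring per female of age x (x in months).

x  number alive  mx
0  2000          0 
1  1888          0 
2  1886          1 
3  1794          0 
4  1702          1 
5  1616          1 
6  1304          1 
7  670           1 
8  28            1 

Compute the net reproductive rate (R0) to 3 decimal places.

lx = nx/n0 = nx/2000: 1, 0.944, 0.943, 0.897, 0.851, 0.808, 0.652, 0.335, 0.014
lx·mx by age: 0, 0, 0.943, 0, 0.851, 0.808, 0.652, 0.335, 0.014
R0 = Σ lx·mx = 3.603 → 3.603

3.603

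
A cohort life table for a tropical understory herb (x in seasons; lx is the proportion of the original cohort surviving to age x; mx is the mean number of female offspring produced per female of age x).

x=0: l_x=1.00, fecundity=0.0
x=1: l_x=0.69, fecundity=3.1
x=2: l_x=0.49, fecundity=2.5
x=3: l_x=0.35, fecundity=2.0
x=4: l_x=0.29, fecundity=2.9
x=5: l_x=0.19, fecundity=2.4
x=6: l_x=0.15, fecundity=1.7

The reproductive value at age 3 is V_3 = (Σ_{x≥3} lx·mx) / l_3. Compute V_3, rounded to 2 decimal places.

lx·mx for x ≥ 3: 0.7, 0.841, 0.456, 0.255 → sum = 2.252
V_3 = 2.252 / l_3 = 2.252 / 0.35 = 6.434286… → 6.43

6.43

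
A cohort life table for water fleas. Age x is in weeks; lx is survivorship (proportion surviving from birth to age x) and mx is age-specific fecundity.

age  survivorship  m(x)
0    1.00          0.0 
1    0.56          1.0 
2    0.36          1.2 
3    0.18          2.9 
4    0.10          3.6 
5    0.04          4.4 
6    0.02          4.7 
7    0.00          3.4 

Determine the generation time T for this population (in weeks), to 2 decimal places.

lx·mx: 0, 0.56, 0.432, 0.522, 0.36, 0.176, 0.094, 0 → R0 = 2.144
x·lx·mx: 0, 0.56, 0.864, 1.566, 1.44, 0.88, 0.564, 0 → Σ = 5.874
T = 5.874 / 2.144 = 2.739739… → 2.74

2.74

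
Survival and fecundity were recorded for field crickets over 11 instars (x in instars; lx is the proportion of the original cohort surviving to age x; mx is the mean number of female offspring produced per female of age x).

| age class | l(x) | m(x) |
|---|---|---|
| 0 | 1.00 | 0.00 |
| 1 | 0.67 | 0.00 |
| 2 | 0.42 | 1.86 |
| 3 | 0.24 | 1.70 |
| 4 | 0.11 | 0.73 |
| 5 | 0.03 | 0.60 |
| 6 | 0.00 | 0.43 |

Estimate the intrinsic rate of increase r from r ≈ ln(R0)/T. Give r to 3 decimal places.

R0 = Σ lx·mx = 0 + 0 + 0.7812 + 0.408 + 0.0803 + 0.018 + 0 = 1.2875
Σ x·lx·mx = 3.1976; T = 3.1976/1.2875 = 2.48357…
r ≈ ln(R0)/T = ln(1.2875)/2.48357… = 0.10175… → 0.102

0.102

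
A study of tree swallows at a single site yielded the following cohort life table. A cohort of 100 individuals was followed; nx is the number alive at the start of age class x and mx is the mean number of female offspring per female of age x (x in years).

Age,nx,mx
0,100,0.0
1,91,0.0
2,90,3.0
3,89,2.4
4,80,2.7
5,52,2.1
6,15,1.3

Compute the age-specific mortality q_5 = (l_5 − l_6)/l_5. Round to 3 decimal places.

0.712

lx = nx/n0 = nx/100: 1, 0.91, 0.9, 0.89, 0.8, 0.52, 0.15
q_5 = (l_5 − l_6) / l_5 = (0.52 − 0.15) / 0.52
     = 0.37 / 0.52 = 0.711538… → 0.712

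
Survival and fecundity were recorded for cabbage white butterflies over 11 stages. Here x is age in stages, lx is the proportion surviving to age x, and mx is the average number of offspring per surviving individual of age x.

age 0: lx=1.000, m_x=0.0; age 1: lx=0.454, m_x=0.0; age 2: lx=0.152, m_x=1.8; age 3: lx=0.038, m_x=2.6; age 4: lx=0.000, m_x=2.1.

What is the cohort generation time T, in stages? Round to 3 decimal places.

lx·mx: 0, 0, 0.2736, 0.0988, 0 → R0 = 0.3724
x·lx·mx: 0, 0, 0.5472, 0.2964, 0 → Σ = 0.8436
T = 0.8436 / 0.3724 = 2.265306… → 2.265

2.265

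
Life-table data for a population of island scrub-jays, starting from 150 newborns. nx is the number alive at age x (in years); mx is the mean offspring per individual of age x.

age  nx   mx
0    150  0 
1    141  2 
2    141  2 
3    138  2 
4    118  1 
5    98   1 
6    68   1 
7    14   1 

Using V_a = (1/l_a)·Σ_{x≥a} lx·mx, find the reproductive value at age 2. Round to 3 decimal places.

6.071

lx = nx/n0 = nx/150: 1, 0.94, 0.94, 0.92, 0.78667…, 0.65333…, 0.45333…, 0.09333…
lx·mx for x ≥ 2: 1.88, 1.84, 0.786667…, 0.653333…, 0.453333…, 0.093333… → sum = 5.706667…
V_2 = 5.706667… / l_2 = 5.706667… / 0.94 = 6.070922… → 6.071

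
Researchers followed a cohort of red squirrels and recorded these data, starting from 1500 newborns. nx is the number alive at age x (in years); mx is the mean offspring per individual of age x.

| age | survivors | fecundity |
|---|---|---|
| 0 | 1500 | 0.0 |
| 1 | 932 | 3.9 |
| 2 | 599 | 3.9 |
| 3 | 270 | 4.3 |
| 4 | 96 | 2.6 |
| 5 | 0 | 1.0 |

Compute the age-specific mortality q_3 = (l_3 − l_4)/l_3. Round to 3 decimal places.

lx = nx/n0 = nx/1500: 1, 0.62133…, 0.39933…, 0.18, 0.064, 0
q_3 = (l_3 − l_4) / l_3 = (0.18 − 0.064) / 0.18
     = 0.116 / 0.18 = 0.644444… → 0.644

0.644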